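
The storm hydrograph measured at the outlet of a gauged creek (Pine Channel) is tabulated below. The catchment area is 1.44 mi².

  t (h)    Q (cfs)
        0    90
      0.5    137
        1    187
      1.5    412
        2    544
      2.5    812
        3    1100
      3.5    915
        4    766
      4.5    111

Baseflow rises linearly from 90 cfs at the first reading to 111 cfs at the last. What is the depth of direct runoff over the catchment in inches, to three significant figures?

d ≈ 2.19 in

Direct runoff: 0.00, 44.67, 92.33, 315.00, 444.67, 710.33, 996.00, 808.67, 657.33, 0.00 cfs; ΣQ_DR = 4069 cfs.
V = ΣQ_DR · Δt = 4069 × 1800 s = 7.324 × 10^6 ft³.
Over A = 1.44 mi², depth = V / A = 2.19 in.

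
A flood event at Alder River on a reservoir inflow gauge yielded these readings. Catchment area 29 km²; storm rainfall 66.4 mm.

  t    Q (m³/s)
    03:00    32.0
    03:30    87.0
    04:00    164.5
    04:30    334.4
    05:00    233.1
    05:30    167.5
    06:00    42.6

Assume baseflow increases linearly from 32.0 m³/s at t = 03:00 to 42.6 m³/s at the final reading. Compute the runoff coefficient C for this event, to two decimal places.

ΣQ_DR = 800.0 m³/s; V = ΣQ_DR·Δt = 1.440 × 10^6 m³.
Runoff depth d = V / A = 49.66 mm.
C = d / P = 49.66 / 66.4 = 0.75.

C ≈ 0.75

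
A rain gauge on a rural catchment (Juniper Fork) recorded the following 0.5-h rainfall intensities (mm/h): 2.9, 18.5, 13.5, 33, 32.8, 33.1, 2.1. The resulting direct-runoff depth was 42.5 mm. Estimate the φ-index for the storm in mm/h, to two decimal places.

Only the 5 blocks with intensity above φ contribute runoff: 18.5, 13.5, 33, 32.8, 33.1 mm/h.
Σ(I−φ)·Δt = d  ⇒  (18.5+13.5+33+32.8+33.1 − 5φ)·0.5 = 42.5
φ = (130.9 − 42.5/0.5) / 5 = 9.18 mm/h.

φ ≈ 9.18 mm/h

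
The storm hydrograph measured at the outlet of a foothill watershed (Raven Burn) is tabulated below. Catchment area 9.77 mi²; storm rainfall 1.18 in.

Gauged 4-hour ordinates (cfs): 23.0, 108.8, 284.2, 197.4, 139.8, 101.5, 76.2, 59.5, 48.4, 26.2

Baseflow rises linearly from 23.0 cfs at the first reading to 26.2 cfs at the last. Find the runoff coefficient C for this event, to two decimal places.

ΣQ_DR = 819.0 cfs; V = ΣQ_DR·Δt = 1.179 × 10^7 ft³.
Runoff depth d = V / A = 0.5196 in.
C = d / P = 0.5196 / 1.18 = 0.44.

C ≈ 0.44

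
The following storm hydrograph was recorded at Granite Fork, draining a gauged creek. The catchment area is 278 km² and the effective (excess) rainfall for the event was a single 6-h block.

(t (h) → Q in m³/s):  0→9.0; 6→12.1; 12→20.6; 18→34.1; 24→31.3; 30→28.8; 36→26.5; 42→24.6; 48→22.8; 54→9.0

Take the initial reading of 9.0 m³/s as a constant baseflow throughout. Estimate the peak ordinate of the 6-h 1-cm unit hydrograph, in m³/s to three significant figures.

U_p ≈ 25.1 m³/s

Direct runoff: 0.0, 3.1, 11.6, 25.1, 22.3, 19.8, 17.5, 15.6, 13.8, 0.0 m³/s; ΣQ_DR = 128.8 m³/s, peak = 25.1 m³/s.
Runoff depth d = ΣQ_DR·Δt / A = 128.8 × 21600 / (278 km²) = 10.01 mm.
The 1-cm UH is the DRH scaled by (10 mm)/d, so U_p = 25.1 × 10/10.01 = 25.1 m³/s.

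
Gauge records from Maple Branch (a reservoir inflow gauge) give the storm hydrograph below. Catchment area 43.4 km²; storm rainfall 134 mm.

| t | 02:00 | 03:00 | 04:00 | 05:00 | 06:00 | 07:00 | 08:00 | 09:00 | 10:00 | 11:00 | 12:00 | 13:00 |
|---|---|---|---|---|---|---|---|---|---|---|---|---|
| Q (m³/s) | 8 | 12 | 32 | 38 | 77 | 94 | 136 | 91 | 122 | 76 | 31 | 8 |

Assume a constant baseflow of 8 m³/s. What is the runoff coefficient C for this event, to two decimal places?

ΣQ_DR = 629.0 m³/s; V = ΣQ_DR·Δt = 2.264 × 10^6 m³.
Runoff depth d = V / A = 52.18 mm.
C = d / P = 52.18 / 134 = 0.39.

C ≈ 0.39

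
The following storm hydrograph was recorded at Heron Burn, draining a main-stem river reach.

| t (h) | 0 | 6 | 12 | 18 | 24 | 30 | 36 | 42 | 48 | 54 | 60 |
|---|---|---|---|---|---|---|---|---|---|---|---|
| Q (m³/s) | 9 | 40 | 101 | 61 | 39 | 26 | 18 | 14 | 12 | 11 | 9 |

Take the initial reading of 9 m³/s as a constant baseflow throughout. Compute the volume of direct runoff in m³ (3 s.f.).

V ≈ 5.21 × 10^6 m³

Direct-runoff ordinates (Q − Q_b): 0.0, 31.0, 92.0, 52.0, 30.0, 17.0, 9.0, 5.0, 3.0, 2.0, 0.0 m³/s.
ΣQ_DR = 241.0 m³/s.
With Δt = 6 h = 21600 s, V = ΣQ_DR · Δt = 241.0 × 21600 = 5.21 × 10^6 m³.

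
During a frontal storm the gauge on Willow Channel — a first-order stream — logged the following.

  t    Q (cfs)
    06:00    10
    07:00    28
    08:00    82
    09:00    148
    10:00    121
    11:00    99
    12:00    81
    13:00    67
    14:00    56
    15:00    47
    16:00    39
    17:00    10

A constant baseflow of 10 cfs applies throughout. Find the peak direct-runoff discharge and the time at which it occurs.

Q_p = 138.0 cfs at t = 09:00

Subtracting baseflow gives direct-runoff ordinates: 0.0, 18.0, 72.0, 138.0, 111.0, 89.0, 71.0, 57.0, 46.0, 37.0, 29.0, 0.0 cfs.
The maximum is 138.0 cfs, occurring at the reading for t = 09:00.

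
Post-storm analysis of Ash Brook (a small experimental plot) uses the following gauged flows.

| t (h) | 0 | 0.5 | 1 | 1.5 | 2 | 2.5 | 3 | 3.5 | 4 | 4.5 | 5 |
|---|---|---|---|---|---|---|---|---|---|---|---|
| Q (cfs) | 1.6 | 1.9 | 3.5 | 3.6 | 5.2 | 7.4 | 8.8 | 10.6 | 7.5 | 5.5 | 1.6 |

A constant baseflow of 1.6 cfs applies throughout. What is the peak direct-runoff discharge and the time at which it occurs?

Subtracting baseflow gives direct-runoff ordinates: 0.0, 0.3, 1.9, 2.0, 3.6, 5.8, 7.2, 9.0, 5.9, 3.9, 0.0 cfs.
The maximum is 9.0 cfs, occurring at the reading for t = 3.5 h.

Q_p = 9.0 cfs at t = 3.5 h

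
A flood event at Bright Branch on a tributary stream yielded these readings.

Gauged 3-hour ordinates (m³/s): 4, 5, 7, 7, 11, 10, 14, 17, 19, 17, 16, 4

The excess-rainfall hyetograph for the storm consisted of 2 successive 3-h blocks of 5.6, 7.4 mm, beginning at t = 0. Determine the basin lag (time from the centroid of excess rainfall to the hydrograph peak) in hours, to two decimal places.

t_L ≈ 20.79 h

Centroid of excess rainfall: t_c = Σ P_i·t̄_i / ΣP_i = 3.2077 h (block centres at 1.5, 4.5 h).
Hydrograph peak occurs at t = 24 h, so basin lag t_L = 24 − 3.2077 = 20.79 h.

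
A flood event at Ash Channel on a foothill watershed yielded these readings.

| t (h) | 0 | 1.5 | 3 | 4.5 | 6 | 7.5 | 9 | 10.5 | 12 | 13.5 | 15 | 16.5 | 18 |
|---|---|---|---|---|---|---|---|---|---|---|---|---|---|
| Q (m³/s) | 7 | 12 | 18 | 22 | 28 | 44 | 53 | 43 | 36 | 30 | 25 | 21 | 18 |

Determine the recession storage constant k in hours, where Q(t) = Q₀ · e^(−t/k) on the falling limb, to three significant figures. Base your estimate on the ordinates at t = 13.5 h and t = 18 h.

On the falling limb, Q drops from 30 to 18 m³/s between t = 13.5 h and t = 18 h (Δt = 4.5 h).
k = −Δt / ln(Q₂/Q₁) = −4.5 / ln(18/30) = 8.81 h.

k ≈ 8.81 h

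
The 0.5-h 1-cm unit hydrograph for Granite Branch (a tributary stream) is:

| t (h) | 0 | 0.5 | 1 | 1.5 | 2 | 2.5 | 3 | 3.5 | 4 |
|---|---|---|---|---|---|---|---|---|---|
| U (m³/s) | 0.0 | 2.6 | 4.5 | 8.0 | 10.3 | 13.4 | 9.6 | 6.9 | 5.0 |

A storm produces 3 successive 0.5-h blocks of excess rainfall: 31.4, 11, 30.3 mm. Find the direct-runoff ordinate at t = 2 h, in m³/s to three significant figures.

By discrete convolution, Q_j = Σ (P_i / 10 mm) · U_{j−i}.
At t = 2 h (j=4): Q = (31.4/10)·10.3 + (11/10)·8.0 + (30.3/10)·4.5 = 54.8 m³/s.

Q ≈ 54.8 m³/s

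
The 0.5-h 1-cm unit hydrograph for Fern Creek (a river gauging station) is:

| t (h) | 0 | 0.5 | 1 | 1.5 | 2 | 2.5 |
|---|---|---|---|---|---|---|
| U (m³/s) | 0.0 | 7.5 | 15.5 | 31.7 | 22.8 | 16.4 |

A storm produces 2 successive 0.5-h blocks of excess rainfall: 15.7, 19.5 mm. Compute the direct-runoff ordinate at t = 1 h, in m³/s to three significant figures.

By discrete convolution, Q_j = Σ (P_i / 10 mm) · U_{j−i}.
At t = 1 h (j=2): Q = (15.7/10)·15.5 + (19.5/10)·7.5 = 39.0 m³/s.

Q ≈ 39.0 m³/s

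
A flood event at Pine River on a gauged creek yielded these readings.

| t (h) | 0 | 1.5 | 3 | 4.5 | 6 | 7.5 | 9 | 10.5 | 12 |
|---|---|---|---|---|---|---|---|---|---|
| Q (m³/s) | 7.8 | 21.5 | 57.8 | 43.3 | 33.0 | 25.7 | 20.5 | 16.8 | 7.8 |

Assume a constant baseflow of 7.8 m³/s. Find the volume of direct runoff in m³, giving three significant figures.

Direct-runoff ordinates (Q − Q_b): 0.0, 13.7, 50.0, 35.5, 25.2, 17.9, 12.7, 9.0, 0.0 m³/s.
ΣQ_DR = 164.0 m³/s.
With Δt = 1.5 h = 5400 s, V = ΣQ_DR · Δt = 164.0 × 5400 = 8.86 × 10^5 m³.

V ≈ 8.86 × 10^5 m³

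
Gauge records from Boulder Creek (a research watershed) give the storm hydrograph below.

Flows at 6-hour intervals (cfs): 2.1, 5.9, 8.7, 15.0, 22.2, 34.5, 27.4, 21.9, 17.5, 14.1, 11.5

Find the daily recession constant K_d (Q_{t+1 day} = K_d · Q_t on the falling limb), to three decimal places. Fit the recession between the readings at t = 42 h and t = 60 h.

K_d ≈ 0.424

Between t = 42 h and t = 60 h the flow falls from 21.9 to 11.5 cfs over 3×6 h = 18 h.
Per-interval ratio K = (11.5/21.9)^(1/3) = 0.8068; K_d = K^(24/6) = 0.424.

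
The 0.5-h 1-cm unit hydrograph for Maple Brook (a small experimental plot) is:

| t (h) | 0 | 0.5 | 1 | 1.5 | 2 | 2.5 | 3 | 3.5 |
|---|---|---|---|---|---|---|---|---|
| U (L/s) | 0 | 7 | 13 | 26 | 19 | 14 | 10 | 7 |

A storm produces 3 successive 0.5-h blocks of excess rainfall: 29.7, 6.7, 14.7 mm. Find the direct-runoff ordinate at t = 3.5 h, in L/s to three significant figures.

By discrete convolution, Q_j = Σ (P_i / 10 mm) · U_{j−i}.
At t = 3.5 h (j=7): Q = (29.7/10)·7 + (6.7/10)·10 + (14.7/10)·14 = 48.1 L/s.

Q ≈ 48.1 L/s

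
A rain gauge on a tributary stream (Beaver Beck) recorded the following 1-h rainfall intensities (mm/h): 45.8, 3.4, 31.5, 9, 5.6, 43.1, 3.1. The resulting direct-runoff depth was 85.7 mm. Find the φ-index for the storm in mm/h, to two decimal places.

φ ≈ 11.57 mm/h

Only the 3 blocks with intensity above φ contribute runoff: 45.8, 31.5, 43.1 mm/h.
Σ(I−φ)·Δt = d  ⇒  (45.8+31.5+43.1 − 3φ)·1 = 85.7
φ = (120.4 − 85.7/1) / 3 = 11.57 mm/h.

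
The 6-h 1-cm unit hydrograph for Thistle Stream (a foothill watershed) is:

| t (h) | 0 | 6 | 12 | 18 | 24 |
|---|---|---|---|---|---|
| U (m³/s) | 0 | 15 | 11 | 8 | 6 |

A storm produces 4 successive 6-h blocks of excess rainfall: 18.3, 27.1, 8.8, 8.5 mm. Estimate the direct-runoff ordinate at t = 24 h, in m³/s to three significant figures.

By discrete convolution, Q_j = Σ (P_i / 10 mm) · U_{j−i}.
At t = 24 h (j=4): Q = (18.3/10)·6 + (27.1/10)·8 + (8.8/10)·11 + (8.5/10)·15 = 55.1 m³/s.

Q ≈ 55.1 m³/s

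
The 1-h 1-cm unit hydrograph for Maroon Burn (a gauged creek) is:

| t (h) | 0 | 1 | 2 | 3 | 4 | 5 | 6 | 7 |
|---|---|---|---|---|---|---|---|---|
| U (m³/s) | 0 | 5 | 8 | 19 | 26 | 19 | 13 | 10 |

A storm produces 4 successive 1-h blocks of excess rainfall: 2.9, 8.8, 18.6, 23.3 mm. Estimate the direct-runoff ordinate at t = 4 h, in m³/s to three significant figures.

Q ≈ 50.8 m³/s

By discrete convolution, Q_j = Σ (P_i / 10 mm) · U_{j−i}.
At t = 4 h (j=4): Q = (2.9/10)·26 + (8.8/10)·19 + (18.6/10)·8 + (23.3/10)·5 = 50.8 m³/s.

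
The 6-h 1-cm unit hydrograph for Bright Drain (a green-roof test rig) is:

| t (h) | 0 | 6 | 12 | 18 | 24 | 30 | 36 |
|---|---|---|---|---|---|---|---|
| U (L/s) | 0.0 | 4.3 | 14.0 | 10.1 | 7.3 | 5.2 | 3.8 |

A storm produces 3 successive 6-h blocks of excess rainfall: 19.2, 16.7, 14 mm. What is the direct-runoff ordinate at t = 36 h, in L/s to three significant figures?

Q ≈ 26.2 L/s

By discrete convolution, Q_j = Σ (P_i / 10 mm) · U_{j−i}.
At t = 36 h (j=6): Q = (19.2/10)·3.8 + (16.7/10)·5.2 + (14/10)·7.3 = 26.2 L/s.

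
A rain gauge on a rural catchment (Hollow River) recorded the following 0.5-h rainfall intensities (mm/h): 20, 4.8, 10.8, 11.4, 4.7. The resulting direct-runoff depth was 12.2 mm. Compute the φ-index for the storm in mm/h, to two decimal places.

φ ≈ 5.93 mm/h

Only the 3 blocks with intensity above φ contribute runoff: 20, 10.8, 11.4 mm/h.
Σ(I−φ)·Δt = d  ⇒  (20+10.8+11.4 − 3φ)·0.5 = 12.2
φ = (42.20 − 12.2/0.5) / 3 = 5.93 mm/h.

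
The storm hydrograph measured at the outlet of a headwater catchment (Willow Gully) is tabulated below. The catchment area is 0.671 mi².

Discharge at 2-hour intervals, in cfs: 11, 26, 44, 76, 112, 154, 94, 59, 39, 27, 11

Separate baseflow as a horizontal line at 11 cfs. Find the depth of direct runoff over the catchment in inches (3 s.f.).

d ≈ 2.46 in

Direct runoff: 0.0, 15.0, 33.0, 65.0, 101.0, 143.0, 83.0, 48.0, 28.0, 16.0, 0.0 cfs; ΣQ_DR = 532.0 cfs.
V = ΣQ_DR · Δt = 532.0 × 7200 s = 3.830 × 10^6 ft³.
Over A = 0.671 mi², depth = V / A = 2.46 in.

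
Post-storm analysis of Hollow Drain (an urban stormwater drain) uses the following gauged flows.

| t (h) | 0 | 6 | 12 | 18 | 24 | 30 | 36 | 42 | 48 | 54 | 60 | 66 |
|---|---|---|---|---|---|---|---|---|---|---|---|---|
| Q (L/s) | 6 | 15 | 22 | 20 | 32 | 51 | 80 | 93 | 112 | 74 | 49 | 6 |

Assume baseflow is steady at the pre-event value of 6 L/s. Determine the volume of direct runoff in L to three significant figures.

V ≈ 1.05 × 10^7 L

Direct-runoff ordinates (Q − Q_b): 0.0, 9.0, 16.0, 14.0, 26.0, 45.0, 74.0, 87.0, 106.0, 68.0, 43.0, 0.0 L/s.
ΣQ_DR = 488.0 L/s.
With Δt = 6 h = 21600 s, V = ΣQ_DR · Δt = 488.0 × 21600 = 1.05 × 10^7 L.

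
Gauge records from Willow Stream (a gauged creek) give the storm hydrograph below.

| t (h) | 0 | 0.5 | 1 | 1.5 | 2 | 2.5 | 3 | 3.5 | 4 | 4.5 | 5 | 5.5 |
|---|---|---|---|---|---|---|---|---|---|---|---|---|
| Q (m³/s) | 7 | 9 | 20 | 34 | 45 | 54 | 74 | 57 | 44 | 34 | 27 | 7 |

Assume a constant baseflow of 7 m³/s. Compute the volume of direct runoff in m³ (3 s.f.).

V ≈ 5.90 × 10^5 m³

Direct-runoff ordinates (Q − Q_b): 0.0, 2.0, 13.0, 27.0, 38.0, 47.0, 67.0, 50.0, 37.0, 27.0, 20.0, 0.0 m³/s.
ΣQ_DR = 328.0 m³/s.
With Δt = 0.5 h = 1800 s, V = ΣQ_DR · Δt = 328.0 × 1800 = 5.90 × 10^5 m³.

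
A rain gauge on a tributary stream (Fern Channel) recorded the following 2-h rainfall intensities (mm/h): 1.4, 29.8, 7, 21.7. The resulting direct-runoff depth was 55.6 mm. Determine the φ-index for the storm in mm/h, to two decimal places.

Only the 2 blocks with intensity above φ contribute runoff: 29.8, 21.7 mm/h.
Σ(I−φ)·Δt = d  ⇒  (29.8+21.7 − 2φ)·2 = 55.6
φ = (51.50 − 55.6/2) / 2 = 11.85 mm/h.

φ ≈ 11.85 mm/h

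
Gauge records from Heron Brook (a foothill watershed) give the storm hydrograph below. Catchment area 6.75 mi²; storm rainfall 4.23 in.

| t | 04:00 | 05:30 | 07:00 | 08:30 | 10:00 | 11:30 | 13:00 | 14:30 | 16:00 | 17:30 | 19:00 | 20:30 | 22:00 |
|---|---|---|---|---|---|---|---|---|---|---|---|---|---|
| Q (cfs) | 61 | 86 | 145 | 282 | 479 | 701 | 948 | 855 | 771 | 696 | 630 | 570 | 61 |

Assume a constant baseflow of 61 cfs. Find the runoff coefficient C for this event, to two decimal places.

ΣQ_DR = 5492 cfs; V = ΣQ_DR·Δt = 2.966 × 10^7 ft³.
Runoff depth d = V / A = 1.891 in.
C = d / P = 1.891 / 4.23 = 0.45.

C ≈ 0.45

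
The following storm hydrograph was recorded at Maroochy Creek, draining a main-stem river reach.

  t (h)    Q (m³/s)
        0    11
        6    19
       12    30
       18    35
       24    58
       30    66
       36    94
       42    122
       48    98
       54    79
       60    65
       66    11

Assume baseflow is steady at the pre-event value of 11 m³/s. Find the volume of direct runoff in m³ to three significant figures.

V ≈ 1.20 × 10^7 m³

Direct-runoff ordinates (Q − Q_b): 0.0, 8.0, 19.0, 24.0, 47.0, 55.0, 83.0, 111.0, 87.0, 68.0, 54.0, 0.0 m³/s.
ΣQ_DR = 556.0 m³/s.
With Δt = 6 h = 21600 s, V = ΣQ_DR · Δt = 556.0 × 21600 = 1.20 × 10^7 m³.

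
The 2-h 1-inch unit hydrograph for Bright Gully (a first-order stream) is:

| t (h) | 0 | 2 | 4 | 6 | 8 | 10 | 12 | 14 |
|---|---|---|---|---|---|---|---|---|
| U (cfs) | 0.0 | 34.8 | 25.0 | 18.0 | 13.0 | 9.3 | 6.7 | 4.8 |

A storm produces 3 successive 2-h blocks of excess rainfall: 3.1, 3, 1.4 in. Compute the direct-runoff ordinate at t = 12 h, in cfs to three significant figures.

Q ≈ 66.9 cfs

By discrete convolution, Q_j = Σ (P_i / 1 in) · U_{j−i}.
At t = 12 h (j=6): Q = (3.1/1)·6.7 + (3/1)·9.3 + (1.4/1)·13.0 = 66.9 cfs.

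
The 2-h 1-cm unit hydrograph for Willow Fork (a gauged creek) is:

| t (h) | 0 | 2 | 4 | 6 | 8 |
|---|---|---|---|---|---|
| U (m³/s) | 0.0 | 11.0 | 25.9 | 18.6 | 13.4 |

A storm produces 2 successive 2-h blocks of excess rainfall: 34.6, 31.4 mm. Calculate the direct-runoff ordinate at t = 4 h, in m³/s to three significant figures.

By discrete convolution, Q_j = Σ (P_i / 10 mm) · U_{j−i}.
At t = 4 h (j=2): Q = (34.6/10)·25.9 + (31.4/10)·11.0 = 124 m³/s.

Q ≈ 124 m³/s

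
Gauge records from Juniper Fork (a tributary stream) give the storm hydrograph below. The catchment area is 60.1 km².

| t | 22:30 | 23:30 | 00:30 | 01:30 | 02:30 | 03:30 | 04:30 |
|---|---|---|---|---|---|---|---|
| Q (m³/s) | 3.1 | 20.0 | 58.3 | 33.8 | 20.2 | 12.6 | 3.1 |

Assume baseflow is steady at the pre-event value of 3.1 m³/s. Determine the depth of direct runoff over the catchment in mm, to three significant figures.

Direct runoff: 0.0, 16.9, 55.2, 30.7, 17.1, 9.5, 0.0 m³/s; ΣQ_DR = 129.4 m³/s.
V = ΣQ_DR · Δt = 129.4 × 3600 s = 4.658 × 10^5 m³.
Over A = 60.1 km², depth = V / A = 7.75 mm.

d ≈ 7.75 mm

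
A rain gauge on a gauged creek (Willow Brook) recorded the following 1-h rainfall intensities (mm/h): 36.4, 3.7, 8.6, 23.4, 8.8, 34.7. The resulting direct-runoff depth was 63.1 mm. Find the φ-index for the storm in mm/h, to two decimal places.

Only the 3 blocks with intensity above φ contribute runoff: 36.4, 23.4, 34.7 mm/h.
Σ(I−φ)·Δt = d  ⇒  (36.4+23.4+34.7 − 3φ)·1 = 63.1
φ = (94.50 − 63.1/1) / 3 = 10.47 mm/h.

φ ≈ 10.47 mm/h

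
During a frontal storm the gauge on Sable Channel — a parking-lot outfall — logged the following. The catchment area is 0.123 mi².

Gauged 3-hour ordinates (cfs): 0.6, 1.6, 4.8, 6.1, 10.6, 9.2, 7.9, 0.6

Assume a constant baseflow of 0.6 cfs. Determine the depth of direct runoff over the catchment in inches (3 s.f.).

d ≈ 1.38 in

Direct runoff: 0.0, 1.0, 4.2, 5.5, 10.0, 8.6, 7.3, 0.0 cfs; ΣQ_DR = 36.60 cfs.
V = ΣQ_DR · Δt = 36.60 × 10800 s = 3.953 × 10^5 ft³.
Over A = 0.123 mi², depth = V / A = 1.38 in.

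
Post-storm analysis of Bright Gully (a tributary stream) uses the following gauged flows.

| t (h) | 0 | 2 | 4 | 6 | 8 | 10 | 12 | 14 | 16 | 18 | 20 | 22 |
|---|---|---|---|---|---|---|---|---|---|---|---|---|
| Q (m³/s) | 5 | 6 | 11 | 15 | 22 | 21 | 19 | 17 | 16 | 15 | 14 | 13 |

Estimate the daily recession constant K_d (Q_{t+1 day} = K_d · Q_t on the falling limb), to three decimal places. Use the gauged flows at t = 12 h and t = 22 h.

Between t = 12 h and t = 22 h the flow falls from 19 to 13 m³/s over 5×2 h = 10 h.
Per-interval ratio K = (13/19)^(1/5) = 0.9269; K_d = K^(24/2) = 0.402.

K_d ≈ 0.402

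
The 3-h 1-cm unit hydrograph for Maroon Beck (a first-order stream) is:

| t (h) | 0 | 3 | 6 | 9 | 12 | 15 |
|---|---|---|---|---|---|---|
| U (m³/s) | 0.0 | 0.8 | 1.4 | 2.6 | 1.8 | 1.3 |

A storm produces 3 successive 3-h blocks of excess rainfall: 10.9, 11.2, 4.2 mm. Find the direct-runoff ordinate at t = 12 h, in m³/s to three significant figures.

Q ≈ 5.46 m³/s

By discrete convolution, Q_j = Σ (P_i / 10 mm) · U_{j−i}.
At t = 12 h (j=4): Q = (10.9/10)·1.8 + (11.2/10)·2.6 + (4.2/10)·1.4 = 5.46 m³/s.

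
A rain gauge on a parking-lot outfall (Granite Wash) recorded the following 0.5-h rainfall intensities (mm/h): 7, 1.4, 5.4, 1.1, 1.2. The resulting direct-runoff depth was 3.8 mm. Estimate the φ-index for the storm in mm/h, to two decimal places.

Only the 2 blocks with intensity above φ contribute runoff: 7, 5.4 mm/h.
Σ(I−φ)·Δt = d  ⇒  (7+5.4 − 2φ)·0.5 = 3.8
φ = (12.40 − 3.8/0.5) / 2 = 2.40 mm/h.

φ ≈ 2.40 mm/h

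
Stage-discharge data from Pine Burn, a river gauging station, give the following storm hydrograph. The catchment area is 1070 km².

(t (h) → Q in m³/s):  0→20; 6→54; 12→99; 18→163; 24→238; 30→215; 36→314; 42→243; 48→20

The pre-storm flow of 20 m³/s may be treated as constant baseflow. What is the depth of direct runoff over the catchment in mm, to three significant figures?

Direct runoff: 0.0, 34.0, 79.0, 143.0, 218.0, 195.0, 294.0, 223.0, 0.0 m³/s; ΣQ_DR = 1186 m³/s.
V = ΣQ_DR · Δt = 1186 × 21600 s = 2.562 × 10^7 m³.
Over A = 1070 km², depth = V / A = 23.9 mm.

d ≈ 23.9 mm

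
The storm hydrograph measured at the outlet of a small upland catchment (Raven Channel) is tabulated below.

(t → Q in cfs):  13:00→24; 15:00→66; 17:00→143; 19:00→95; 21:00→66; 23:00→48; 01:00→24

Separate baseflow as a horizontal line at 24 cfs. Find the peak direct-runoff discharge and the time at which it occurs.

Q_p = 119.0 cfs at t = 17:00

Subtracting baseflow gives direct-runoff ordinates: 0.0, 42.0, 119.0, 71.0, 42.0, 24.0, 0.0 cfs.
The maximum is 119.0 cfs, occurring at the reading for t = 17:00.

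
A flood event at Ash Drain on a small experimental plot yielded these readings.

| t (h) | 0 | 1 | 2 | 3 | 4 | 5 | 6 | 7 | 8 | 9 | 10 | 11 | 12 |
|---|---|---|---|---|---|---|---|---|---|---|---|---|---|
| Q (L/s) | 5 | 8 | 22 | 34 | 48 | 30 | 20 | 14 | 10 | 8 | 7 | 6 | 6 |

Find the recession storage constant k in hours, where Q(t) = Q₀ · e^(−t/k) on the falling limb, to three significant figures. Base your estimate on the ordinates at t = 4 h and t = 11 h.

k ≈ 3.37 h

On the falling limb, Q drops from 48 to 6 L/s between t = 4 h and t = 11 h (Δt = 7 h).
k = −Δt / ln(Q₂/Q₁) = −7 / ln(6/48) = 3.37 h.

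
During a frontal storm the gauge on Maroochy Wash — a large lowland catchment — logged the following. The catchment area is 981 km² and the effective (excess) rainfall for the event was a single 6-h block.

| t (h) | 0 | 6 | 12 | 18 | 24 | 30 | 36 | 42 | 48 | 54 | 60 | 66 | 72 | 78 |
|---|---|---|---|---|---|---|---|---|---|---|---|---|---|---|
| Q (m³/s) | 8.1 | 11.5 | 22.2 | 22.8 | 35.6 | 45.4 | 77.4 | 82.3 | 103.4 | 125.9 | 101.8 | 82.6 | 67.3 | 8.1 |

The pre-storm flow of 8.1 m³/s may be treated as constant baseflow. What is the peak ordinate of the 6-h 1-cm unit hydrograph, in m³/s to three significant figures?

Direct runoff: 0.0, 3.4, 14.1, 14.7, 27.5, 37.3, 69.3, 74.2, 95.3, 117.8, 93.7, 74.5, 59.2, 0.0 m³/s; ΣQ_DR = 681.0 m³/s, peak = 117.8 m³/s.
Runoff depth d = ΣQ_DR·Δt / A = 681.0 × 21600 / (981 km²) = 14.99 mm.
The 1-cm UH is the DRH scaled by (10 mm)/d, so U_p = 117.8 × 10/14.99 = 78.6 m³/s.

U_p ≈ 78.6 m³/s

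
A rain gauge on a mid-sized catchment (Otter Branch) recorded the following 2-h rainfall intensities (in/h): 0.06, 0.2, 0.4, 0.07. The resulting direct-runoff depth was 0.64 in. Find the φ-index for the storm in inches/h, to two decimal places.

Only the 2 blocks with intensity above φ contribute runoff: 0.2, 0.4 in/h.
Σ(I−φ)·Δt = d  ⇒  (0.2+0.4 − 2φ)·2 = 0.64
φ = (0.6000 − 0.64/2) / 2 = 0.14 in/h.

φ ≈ 0.14 in/h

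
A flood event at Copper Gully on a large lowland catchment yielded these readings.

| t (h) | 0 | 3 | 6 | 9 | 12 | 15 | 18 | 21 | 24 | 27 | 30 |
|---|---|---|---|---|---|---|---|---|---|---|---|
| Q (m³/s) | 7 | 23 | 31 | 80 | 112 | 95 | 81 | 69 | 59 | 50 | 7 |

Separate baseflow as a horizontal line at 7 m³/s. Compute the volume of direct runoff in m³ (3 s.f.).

Direct-runoff ordinates (Q − Q_b): 0.0, 16.0, 24.0, 73.0, 105.0, 88.0, 74.0, 62.0, 52.0, 43.0, 0.0 m³/s.
ΣQ_DR = 537.0 m³/s.
With Δt = 3 h = 10800 s, V = ΣQ_DR · Δt = 537.0 × 10800 = 5.80 × 10^6 m³.

V ≈ 5.80 × 10^6 m³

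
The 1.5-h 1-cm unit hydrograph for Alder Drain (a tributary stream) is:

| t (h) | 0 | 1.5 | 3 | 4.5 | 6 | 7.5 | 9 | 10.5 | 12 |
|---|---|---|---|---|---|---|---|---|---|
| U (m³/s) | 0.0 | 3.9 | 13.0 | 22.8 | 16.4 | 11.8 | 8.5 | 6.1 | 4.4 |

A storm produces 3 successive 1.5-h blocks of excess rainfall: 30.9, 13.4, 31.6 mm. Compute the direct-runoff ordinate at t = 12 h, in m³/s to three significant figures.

Q ≈ 48.6 m³/s

By discrete convolution, Q_j = Σ (P_i / 10 mm) · U_{j−i}.
At t = 12 h (j=8): Q = (30.9/10)·4.4 + (13.4/10)·6.1 + (31.6/10)·8.5 = 48.6 m³/s.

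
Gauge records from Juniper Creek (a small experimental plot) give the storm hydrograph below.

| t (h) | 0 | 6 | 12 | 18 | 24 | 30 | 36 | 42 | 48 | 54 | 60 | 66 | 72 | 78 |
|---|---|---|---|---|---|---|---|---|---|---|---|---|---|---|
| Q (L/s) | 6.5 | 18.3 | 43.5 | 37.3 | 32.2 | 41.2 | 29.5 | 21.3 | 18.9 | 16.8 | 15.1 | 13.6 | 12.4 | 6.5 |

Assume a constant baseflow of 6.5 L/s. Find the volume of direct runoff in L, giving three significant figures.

Direct-runoff ordinates (Q − Q_b): 0.0, 11.8, 37.0, 30.8, 25.7, 34.7, 23.0, 14.8, 12.4, 10.3, 8.6, 7.1, 5.9, 0.0 L/s.
ΣQ_DR = 222.1 L/s.
With Δt = 6 h = 21600 s, V = ΣQ_DR · Δt = 222.1 × 21600 = 4.80 × 10^6 L.

V ≈ 4.80 × 10^6 L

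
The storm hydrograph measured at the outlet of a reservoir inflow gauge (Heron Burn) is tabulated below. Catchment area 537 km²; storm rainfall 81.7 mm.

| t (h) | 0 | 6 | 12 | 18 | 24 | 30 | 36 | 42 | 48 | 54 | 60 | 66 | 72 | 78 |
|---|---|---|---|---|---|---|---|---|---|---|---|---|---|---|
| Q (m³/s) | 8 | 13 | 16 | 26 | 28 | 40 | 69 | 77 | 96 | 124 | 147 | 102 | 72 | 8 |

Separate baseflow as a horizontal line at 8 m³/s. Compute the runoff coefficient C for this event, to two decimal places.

C ≈ 0.35

ΣQ_DR = 714.0 m³/s; V = ΣQ_DR·Δt = 1.542 × 10^7 m³.
Runoff depth d = V / A = 28.72 mm.
C = d / P = 28.72 / 81.7 = 0.35.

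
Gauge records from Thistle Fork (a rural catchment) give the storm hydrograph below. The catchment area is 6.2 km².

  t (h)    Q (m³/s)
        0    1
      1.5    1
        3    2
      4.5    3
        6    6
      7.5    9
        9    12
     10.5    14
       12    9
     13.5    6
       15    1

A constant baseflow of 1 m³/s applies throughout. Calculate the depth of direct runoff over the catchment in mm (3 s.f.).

d ≈ 46.2 mm

Direct runoff: 0.0, 0.0, 1.0, 2.0, 5.0, 8.0, 11.0, 13.0, 8.0, 5.0, 0.0 m³/s; ΣQ_DR = 53.00 m³/s.
V = ΣQ_DR · Δt = 53.00 × 5400 s = 2.862 × 10^5 m³.
Over A = 6.2 km², depth = V / A = 46.2 mm.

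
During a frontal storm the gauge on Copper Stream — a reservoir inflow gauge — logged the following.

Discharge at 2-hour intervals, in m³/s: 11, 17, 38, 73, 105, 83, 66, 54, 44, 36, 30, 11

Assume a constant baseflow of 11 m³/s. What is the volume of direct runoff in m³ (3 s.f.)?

Direct-runoff ordinates (Q − Q_b): 0.0, 6.0, 27.0, 62.0, 94.0, 72.0, 55.0, 43.0, 33.0, 25.0, 19.0, 0.0 m³/s.
ΣQ_DR = 436.0 m³/s.
With Δt = 2 h = 7200 s, V = ΣQ_DR · Δt = 436.0 × 7200 = 3.14 × 10^6 m³.

V ≈ 3.14 × 10^6 m³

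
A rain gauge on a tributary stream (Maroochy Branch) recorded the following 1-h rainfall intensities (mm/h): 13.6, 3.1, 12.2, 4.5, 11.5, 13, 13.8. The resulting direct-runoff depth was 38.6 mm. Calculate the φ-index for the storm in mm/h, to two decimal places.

Only the 5 blocks with intensity above φ contribute runoff: 13.6, 12.2, 11.5, 13, 13.8 mm/h.
Σ(I−φ)·Δt = d  ⇒  (13.6+12.2+11.5+13+13.8 − 5φ)·1 = 38.6
φ = (64.10 − 38.6/1) / 5 = 5.10 mm/h.

φ ≈ 5.10 mm/h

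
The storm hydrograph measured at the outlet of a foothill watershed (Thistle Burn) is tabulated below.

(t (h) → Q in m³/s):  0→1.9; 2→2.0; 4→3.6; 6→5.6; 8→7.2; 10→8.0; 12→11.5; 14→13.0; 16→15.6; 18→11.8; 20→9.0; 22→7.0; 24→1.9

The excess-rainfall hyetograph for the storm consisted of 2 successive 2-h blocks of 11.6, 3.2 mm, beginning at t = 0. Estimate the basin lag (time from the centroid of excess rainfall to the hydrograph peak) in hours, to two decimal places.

t_L ≈ 14.57 h

Centroid of excess rainfall: t_c = Σ P_i·t̄_i / ΣP_i = 1.4324 h (block centres at 1, 3 h).
Hydrograph peak occurs at t = 16 h, so basin lag t_L = 16 − 1.4324 = 14.57 h.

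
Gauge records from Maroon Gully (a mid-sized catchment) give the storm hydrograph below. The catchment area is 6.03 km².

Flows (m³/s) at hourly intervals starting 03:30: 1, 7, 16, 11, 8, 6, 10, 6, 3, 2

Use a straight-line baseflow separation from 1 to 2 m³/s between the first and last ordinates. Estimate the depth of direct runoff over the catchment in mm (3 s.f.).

d ≈ 32.8 mm

Direct runoff: 0.00, 5.89, 14.78, 9.67, 6.56, 4.44, 8.33, 4.22, 1.11, 0.00 m³/s; ΣQ_DR = 55.00 m³/s.
V = ΣQ_DR · Δt = 55.00 × 3600 s = 1.980 × 10^5 m³.
Over A = 6.03 km², depth = V / A = 32.8 mm.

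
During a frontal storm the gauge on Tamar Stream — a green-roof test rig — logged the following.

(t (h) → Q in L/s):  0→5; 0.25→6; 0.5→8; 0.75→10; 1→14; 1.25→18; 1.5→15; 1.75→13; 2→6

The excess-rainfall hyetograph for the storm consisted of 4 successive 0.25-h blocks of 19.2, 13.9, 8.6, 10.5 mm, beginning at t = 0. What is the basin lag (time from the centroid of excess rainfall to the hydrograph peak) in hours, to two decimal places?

t_L ≈ 0.83 h

Centroid of excess rainfall: t_c = Σ P_i·t̄_i / ΣP_i = 0.4248 h (block centres at 0.125, 0.375, 0.625, 0.875 h).
Hydrograph peak occurs at t = 1.25 h, so basin lag t_L = 1.25 − 0.4248 = 0.83 h.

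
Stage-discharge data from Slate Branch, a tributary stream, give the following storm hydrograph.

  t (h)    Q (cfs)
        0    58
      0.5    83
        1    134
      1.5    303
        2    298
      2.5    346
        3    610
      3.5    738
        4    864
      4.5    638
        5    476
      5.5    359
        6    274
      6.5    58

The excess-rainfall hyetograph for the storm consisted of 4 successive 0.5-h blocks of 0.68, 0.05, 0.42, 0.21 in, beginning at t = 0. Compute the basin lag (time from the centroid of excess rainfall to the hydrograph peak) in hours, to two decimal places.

Centroid of excess rainfall: t_c = Σ P_i·t̄_i / ΣP_i = 0.8088 h (block centres at 0.25, 0.75, 1.25, 1.75 h).
Hydrograph peak occurs at t = 4 h, so basin lag t_L = 4 − 0.8088 = 3.19 h.

t_L ≈ 3.19 h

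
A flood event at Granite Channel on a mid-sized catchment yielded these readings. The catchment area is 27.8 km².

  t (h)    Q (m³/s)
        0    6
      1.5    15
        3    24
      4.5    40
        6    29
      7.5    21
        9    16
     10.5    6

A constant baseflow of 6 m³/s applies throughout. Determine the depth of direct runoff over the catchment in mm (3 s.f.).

Direct runoff: 0.0, 9.0, 18.0, 34.0, 23.0, 15.0, 10.0, 0.0 m³/s; ΣQ_DR = 109.0 m³/s.
V = ΣQ_DR · Δt = 109.0 × 5400 s = 5.886 × 10^5 m³.
Over A = 27.8 km², depth = V / A = 21.2 mm.

d ≈ 21.2 mm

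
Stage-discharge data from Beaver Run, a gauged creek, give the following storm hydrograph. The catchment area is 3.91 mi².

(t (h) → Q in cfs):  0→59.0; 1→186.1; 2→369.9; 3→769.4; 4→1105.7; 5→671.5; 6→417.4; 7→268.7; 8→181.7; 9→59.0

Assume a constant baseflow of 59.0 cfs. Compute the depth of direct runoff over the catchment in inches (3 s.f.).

Direct runoff: 0.0, 127.1, 310.9, 710.4, 1046.7, 612.5, 358.4, 209.7, 122.7, 0.0 cfs; ΣQ_DR = 3498 cfs.
V = ΣQ_DR · Δt = 3498 × 3600 s = 1.259 × 10^7 ft³.
Over A = 3.91 mi², depth = V / A = 1.39 in.

d ≈ 1.39 in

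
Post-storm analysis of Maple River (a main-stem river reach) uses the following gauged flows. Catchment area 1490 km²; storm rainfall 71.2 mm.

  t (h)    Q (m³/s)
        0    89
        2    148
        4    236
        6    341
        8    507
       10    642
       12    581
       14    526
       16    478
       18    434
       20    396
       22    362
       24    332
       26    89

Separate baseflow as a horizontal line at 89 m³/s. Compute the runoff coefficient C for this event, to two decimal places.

C ≈ 0.27

ΣQ_DR = 3915 m³/s; V = ΣQ_DR·Δt = 2.819 × 10^7 m³.
Runoff depth d = V / A = 18.92 mm.
C = d / P = 18.92 / 71.2 = 0.27.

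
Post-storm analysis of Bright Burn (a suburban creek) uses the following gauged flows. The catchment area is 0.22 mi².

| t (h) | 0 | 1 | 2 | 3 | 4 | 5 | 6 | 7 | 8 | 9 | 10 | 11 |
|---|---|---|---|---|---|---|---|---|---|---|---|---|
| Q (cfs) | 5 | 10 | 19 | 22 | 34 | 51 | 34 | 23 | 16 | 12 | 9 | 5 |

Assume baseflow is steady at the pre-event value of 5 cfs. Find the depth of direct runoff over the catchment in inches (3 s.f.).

Direct runoff: 0.0, 5.0, 14.0, 17.0, 29.0, 46.0, 29.0, 18.0, 11.0, 7.0, 4.0, 0.0 cfs; ΣQ_DR = 180.0 cfs.
V = ΣQ_DR · Δt = 180.0 × 3600 s = 6.480 × 10^5 ft³.
Over A = 0.22 mi², depth = V / A = 1.27 in.

d ≈ 1.27 in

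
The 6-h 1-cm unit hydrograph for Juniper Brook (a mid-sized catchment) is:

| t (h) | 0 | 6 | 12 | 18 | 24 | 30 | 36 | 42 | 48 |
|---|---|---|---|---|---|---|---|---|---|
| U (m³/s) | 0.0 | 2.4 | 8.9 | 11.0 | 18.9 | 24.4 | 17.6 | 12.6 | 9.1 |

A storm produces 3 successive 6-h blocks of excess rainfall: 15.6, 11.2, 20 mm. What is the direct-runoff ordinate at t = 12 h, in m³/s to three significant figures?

Q ≈ 16.6 m³/s

By discrete convolution, Q_j = Σ (P_i / 10 mm) · U_{j−i}.
At t = 12 h (j=2): Q = (15.6/10)·8.9 + (11.2/10)·2.4 + (20/10)·0.0 = 16.6 m³/s.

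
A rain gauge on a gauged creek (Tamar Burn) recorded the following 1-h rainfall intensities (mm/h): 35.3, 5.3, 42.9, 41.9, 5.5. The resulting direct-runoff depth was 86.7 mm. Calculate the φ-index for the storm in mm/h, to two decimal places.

Only the 3 blocks with intensity above φ contribute runoff: 35.3, 42.9, 41.9 mm/h.
Σ(I−φ)·Δt = d  ⇒  (35.3+42.9+41.9 − 3φ)·1 = 86.7
φ = (120.1 − 86.7/1) / 3 = 11.13 mm/h.

φ ≈ 11.13 mm/h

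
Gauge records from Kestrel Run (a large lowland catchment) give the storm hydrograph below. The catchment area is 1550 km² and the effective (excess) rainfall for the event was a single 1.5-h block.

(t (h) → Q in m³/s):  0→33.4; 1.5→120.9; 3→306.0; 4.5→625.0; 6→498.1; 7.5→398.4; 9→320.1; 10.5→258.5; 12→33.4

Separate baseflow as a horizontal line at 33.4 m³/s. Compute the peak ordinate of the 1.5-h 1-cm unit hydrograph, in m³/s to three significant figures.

U_p ≈ 740 m³/s

Direct runoff: 0.0, 87.5, 272.6, 591.6, 464.7, 365.0, 286.7, 225.1, 0.0 m³/s; ΣQ_DR = 2293 m³/s, peak = 591.6 m³/s.
Runoff depth d = ΣQ_DR·Δt / A = 2293 × 5400 / (1550 km²) = 7.989 mm.
The 1-cm UH is the DRH scaled by (10 mm)/d, so U_p = 591.6 × 10/7.989 = 740 m³/s.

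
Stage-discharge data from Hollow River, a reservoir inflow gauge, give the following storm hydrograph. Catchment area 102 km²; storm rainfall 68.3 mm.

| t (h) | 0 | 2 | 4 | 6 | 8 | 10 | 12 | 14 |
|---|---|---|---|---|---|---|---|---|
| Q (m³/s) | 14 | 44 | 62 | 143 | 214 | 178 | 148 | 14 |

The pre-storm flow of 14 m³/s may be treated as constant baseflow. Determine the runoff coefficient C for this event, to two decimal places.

ΣQ_DR = 705.0 m³/s; V = ΣQ_DR·Δt = 5.076 × 10^6 m³.
Runoff depth d = V / A = 49.76 mm.
C = d / P = 49.76 / 68.3 = 0.73.

C ≈ 0.73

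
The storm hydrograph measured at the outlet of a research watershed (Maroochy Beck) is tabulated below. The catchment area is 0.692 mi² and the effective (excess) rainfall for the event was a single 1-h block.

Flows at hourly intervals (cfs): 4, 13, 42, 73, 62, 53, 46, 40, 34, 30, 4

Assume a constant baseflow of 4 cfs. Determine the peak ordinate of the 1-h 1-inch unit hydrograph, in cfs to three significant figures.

U_p ≈ 86.3 cfs

Direct runoff: 0.0, 9.0, 38.0, 69.0, 58.0, 49.0, 42.0, 36.0, 30.0, 26.0, 0.0 cfs; ΣQ_DR = 357.0 cfs, peak = 69.0 cfs.
Runoff depth d = ΣQ_DR·Δt / A = 357.0 × 3600 / (0.692 mi²) = 0.7994 in.
The 1-inch UH is the DRH scaled by (1 in)/d, so U_p = 69.0 × 1/0.7994 = 86.3 cfs.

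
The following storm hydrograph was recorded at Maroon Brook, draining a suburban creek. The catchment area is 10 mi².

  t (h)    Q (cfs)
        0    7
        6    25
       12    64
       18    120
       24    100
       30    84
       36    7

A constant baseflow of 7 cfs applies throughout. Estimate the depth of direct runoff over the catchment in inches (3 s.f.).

Direct runoff: 0.0, 18.0, 57.0, 113.0, 93.0, 77.0, 0.0 cfs; ΣQ_DR = 358.0 cfs.
V = ΣQ_DR · Δt = 358.0 × 21600 s = 7.733 × 10^6 ft³.
Over A = 10 mi², depth = V / A = 0.333 in.

d ≈ 0.333 in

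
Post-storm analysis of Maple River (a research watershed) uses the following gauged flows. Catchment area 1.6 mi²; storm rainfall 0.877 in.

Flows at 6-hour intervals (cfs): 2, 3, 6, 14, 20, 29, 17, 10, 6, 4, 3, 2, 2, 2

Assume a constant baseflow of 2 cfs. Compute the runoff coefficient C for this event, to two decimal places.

C ≈ 0.61

ΣQ_DR = 92.00 cfs; V = ΣQ_DR·Δt = 1.987 × 10^6 ft³.
Runoff depth d = V / A = 0.5346 in.
C = d / P = 0.5346 / 0.877 = 0.61.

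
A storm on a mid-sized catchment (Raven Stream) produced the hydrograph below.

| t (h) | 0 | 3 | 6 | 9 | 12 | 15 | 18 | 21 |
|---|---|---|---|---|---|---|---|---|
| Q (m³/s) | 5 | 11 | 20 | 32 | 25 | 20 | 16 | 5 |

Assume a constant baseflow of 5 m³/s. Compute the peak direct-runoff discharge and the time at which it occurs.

Subtracting baseflow gives direct-runoff ordinates: 0.0, 6.0, 15.0, 27.0, 20.0, 15.0, 11.0, 0.0 m³/s.
The maximum is 27.0 m³/s, occurring at the reading for t = 9 h.

Q_p = 27.0 m³/s at t = 9 h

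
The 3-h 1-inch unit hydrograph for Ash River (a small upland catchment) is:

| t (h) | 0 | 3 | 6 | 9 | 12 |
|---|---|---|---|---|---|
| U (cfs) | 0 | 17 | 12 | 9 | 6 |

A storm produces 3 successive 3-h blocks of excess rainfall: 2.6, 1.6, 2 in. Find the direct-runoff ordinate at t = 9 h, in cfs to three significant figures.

Q ≈ 76.6 cfs

By discrete convolution, Q_j = Σ (P_i / 1 in) · U_{j−i}.
At t = 9 h (j=3): Q = (2.6/1)·9 + (1.6/1)·12 + (2/1)·17 = 76.6 cfs.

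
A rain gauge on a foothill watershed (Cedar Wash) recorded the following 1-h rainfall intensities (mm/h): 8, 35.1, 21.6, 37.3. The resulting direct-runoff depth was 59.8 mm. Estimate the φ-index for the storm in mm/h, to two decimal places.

Only the 3 blocks with intensity above φ contribute runoff: 35.1, 21.6, 37.3 mm/h.
Σ(I−φ)·Δt = d  ⇒  (35.1+21.6+37.3 − 3φ)·1 = 59.8
φ = (94.00 − 59.8/1) / 3 = 11.40 mm/h.

φ ≈ 11.40 mm/h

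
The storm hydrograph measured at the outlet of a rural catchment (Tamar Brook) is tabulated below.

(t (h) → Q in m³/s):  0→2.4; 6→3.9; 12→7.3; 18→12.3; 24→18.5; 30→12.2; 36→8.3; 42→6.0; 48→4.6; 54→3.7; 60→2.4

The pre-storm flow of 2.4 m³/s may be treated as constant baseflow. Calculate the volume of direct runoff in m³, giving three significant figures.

V ≈ 1.19 × 10^6 m³

Direct-runoff ordinates (Q − Q_b): 0.0, 1.5, 4.9, 9.9, 16.1, 9.8, 5.9, 3.6, 2.2, 1.3, 0.0 m³/s.
ΣQ_DR = 55.20 m³/s.
With Δt = 6 h = 21600 s, V = ΣQ_DR · Δt = 55.20 × 21600 = 1.19 × 10^6 m³.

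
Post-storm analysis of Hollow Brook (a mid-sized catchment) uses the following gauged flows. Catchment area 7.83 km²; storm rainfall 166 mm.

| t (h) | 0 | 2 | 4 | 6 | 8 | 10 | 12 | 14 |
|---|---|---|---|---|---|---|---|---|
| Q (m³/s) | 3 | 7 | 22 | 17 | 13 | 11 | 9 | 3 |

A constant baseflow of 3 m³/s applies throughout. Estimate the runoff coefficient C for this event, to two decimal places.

ΣQ_DR = 61.00 m³/s; V = ΣQ_DR·Δt = 4.392 × 10^5 m³.
Runoff depth d = V / A = 56.09 mm.
C = d / P = 56.09 / 166 = 0.34.

C ≈ 0.34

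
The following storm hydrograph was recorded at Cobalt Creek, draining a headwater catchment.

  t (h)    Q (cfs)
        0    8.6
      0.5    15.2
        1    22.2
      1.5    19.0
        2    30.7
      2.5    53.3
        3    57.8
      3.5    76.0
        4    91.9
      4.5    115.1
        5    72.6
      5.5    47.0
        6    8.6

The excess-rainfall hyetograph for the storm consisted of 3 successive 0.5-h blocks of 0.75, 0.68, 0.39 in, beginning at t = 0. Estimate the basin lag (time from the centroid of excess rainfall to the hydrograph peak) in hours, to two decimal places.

Centroid of excess rainfall: t_c = Σ P_i·t̄_i / ΣP_i = 0.6511 h (block centres at 0.25, 0.75, 1.25 h).
Hydrograph peak occurs at t = 4.5 h, so basin lag t_L = 4.5 − 0.6511 = 3.85 h.

t_L ≈ 3.85 h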